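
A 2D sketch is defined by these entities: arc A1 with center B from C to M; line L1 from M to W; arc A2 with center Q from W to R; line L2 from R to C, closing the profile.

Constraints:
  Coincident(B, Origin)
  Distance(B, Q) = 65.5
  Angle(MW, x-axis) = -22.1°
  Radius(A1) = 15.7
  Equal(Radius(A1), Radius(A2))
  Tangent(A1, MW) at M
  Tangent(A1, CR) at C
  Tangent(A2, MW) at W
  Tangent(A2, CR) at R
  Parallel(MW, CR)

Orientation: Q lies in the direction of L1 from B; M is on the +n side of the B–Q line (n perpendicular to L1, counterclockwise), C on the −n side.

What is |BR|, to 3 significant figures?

67.4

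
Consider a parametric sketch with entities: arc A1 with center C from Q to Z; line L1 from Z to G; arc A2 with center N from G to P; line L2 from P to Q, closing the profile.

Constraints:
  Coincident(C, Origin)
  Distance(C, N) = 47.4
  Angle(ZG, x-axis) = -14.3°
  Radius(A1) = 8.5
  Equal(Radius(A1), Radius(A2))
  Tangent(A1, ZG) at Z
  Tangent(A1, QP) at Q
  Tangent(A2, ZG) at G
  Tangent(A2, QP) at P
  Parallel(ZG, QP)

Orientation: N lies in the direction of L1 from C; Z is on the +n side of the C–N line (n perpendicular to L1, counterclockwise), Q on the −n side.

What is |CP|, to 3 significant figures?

48.2

The slot axis is L1's direction at -14.3°, so u = (cos -14.3°, sin -14.3°) = (0.969, -0.247) and n = (−sin -14.3°, cos -14.3°) = (0.247, 0.969). C is at the origin and N lies 47.4 along u from C, so N = 47.4·u = (45.9, -11.7). Tangency of A1 to both parallel lines with radius 8.5 puts Z and Q at C ± 8.5·n: Z = (2.10, 8.24), Q = (-2.10, -8.24). Equal radii place G and P the same way about N: G = N + 8.5·n = (48.0, -3.47), P = N − 8.5·n = (43.8, -19.9). Then |CP| = |P − C| = 48.2.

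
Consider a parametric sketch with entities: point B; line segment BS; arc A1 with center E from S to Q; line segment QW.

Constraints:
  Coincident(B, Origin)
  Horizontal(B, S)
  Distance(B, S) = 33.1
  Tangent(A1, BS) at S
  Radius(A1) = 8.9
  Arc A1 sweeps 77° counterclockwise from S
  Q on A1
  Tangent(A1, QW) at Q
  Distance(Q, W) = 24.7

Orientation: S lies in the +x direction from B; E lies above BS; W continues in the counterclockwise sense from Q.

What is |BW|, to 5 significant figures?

56.558

B is at the origin; BS is horizontal with |BS| = 33.1 and S on the +x side, so S = (33.100, 0.0000). Tangency of A1 to BS means the radius ES is perpendicular to BS, so E = S + (0, 8.9) = (33.100, 8.9000). On A1, S sits at bearing -90° from E; a 77° counterclockwise sweep puts Q at bearing -13°, so Q = E + 8.9·(cos -13°, sin -13°) = (41.772, 6.8979). The tangent condition forces EQ to be normal to QW, so QW runs along (−sin -13°, cos -13°); with |QW| = 24.7, W = (47.328, 30.965). Then |BW| = |W − B| = 56.558.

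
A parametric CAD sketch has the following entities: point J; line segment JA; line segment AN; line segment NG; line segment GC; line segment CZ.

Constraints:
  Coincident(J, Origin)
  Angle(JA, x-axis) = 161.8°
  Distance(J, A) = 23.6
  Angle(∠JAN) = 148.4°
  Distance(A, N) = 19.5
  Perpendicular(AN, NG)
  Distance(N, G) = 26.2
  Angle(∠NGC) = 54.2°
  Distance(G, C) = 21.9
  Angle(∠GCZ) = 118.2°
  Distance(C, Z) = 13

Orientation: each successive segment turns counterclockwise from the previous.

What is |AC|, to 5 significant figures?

13.502

AN ⟂ NG, so NG runs at -76.600°; with |NG| = 26.2, G = (-35.317, -22.635). ∠NGC = 54.2° gives GC at 49.200° from the x-axis; with |GC| = 21.9, C = (-21.007, -6.0565). Then |AC| = |C − A| = 13.502.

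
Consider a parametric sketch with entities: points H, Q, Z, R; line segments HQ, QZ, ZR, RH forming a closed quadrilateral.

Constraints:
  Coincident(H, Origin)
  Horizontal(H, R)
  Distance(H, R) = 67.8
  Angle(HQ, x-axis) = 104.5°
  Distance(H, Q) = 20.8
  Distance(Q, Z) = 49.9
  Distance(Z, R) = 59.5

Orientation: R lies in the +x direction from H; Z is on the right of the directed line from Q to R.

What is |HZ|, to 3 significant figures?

29.5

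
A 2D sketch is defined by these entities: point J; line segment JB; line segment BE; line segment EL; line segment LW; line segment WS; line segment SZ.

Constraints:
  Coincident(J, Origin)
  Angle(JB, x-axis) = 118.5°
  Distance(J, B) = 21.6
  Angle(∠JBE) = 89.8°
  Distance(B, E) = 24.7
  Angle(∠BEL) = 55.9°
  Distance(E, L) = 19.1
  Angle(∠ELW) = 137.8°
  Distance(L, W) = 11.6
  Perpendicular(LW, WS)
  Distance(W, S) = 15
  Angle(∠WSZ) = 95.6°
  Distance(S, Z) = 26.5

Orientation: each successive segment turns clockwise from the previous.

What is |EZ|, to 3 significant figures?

4.80

J is at the origin; JB runs at 118.5° with length 21.6, so B = (-10.3, 19.0). ∠JBE = 89.8° gives BE at 28.3° from the x-axis; with |BE| = 24.7, E = (11.4, 30.7). ∠BEL = 55.9° gives EL at -95.8° from the x-axis; with |EL| = 19.1, L = (9.51, 11.7). ∠ELW = 137.8° gives LW at -138° from the x-axis; with |LW| = 11.6, W = (0.891, 3.93). LW is perpendicular to WS, so WS runs at 132°; with |WS| = 15.0, S = (-9.15, 15.1). ∠WSZ = 95.6° gives SZ at 47.6° from the x-axis; with |SZ| = 26.5, Z = (8.72, 34.6). Then |EZ| = |Z − E| = 4.80.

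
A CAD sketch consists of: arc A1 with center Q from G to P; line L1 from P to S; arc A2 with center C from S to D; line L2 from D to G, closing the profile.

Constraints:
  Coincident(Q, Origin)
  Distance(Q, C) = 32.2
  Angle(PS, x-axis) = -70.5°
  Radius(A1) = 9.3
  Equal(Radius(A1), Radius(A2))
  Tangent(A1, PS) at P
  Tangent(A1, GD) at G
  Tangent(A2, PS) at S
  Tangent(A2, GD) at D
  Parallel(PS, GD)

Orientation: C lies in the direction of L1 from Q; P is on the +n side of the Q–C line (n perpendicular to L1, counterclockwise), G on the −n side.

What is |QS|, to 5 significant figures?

33.516

Tangency of A1 to both parallel lines with radius 9.3 puts P and G at Q ± 9.3·n: P = (8.7666, 3.1044), G = (-8.7666, -3.1044). Equal radii place S and D the same way about C: S = C + 9.3·n = (19.515, -27.249), D = C − 9.3·n = (1.9820, -33.457). Then |QS| = |S − Q| = 33.516.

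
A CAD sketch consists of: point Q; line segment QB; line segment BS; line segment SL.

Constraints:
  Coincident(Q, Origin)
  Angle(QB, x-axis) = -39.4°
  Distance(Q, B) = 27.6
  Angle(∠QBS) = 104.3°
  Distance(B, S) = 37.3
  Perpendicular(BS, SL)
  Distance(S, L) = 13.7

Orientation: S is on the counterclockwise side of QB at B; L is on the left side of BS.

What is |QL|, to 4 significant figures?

46.01

Q is at the origin; QB runs at -39.4° with length 27.6, so B = 27.6·(cos -39.4°, sin -39.4°) = (21.33, -17.52). ∠QBS = 104.3°, so BS runs at -39.4° + (180° − 104.3°) = 36.30° from the x-axis; with |BS| = 37.3, S = B + 37.3·(cos 36.30°, sin 36.30°) = (51.39, 4.564). BS ⟂ SL; with |SL| = 13.7 on the left of BS, L = S + 13.7·(-0.5920, 0.8059) = (43.28, 15.60). Then |QL| = |L − Q| = 46.01.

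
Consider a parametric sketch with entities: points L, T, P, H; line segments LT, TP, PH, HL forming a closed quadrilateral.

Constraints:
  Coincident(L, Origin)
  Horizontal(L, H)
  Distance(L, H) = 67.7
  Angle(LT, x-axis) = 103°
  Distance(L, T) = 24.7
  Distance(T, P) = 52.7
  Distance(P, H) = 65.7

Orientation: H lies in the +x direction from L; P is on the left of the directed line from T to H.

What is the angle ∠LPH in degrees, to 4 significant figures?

61.19°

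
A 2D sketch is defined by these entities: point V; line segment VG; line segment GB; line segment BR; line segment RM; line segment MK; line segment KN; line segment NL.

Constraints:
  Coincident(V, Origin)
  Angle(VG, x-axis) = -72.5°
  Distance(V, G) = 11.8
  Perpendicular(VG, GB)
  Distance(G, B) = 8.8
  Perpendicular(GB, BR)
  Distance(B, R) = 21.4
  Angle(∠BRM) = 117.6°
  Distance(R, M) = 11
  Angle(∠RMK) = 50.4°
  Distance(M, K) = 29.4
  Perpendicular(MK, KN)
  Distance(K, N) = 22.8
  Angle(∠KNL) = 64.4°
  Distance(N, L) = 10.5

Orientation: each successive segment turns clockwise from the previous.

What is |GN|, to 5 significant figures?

27.578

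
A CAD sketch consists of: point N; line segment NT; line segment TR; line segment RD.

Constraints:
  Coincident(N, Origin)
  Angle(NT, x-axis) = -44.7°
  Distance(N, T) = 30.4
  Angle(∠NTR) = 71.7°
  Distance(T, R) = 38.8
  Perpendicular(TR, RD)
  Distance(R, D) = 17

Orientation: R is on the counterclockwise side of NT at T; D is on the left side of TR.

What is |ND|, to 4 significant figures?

31.57

N is at the origin; NT runs at -44.7° with length 30.4, so T = 30.4·(cos -44.7°, sin -44.7°) = (21.61, -21.38). ∠NTR = 71.7°, so TR runs at -44.7° + (180° − 71.7°) = 63.60° from the x-axis; with |TR| = 38.8, R = T + 38.8·(cos 63.60°, sin 63.60°) = (38.86, 13.37). The perpendicularity gives RD at right angles to TR; with |RD| = 17.0 on the left of TR, D = R + 17.0·(-0.8957, 0.4446) = (23.63, 20.93). Then |ND| = |D − N| = 31.57.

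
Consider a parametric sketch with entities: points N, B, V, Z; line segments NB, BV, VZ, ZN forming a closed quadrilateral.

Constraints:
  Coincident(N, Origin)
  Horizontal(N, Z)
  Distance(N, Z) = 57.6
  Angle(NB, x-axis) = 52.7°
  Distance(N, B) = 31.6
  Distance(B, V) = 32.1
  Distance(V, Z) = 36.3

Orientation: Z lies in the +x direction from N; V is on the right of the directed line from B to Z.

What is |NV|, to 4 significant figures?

22.99

Checks: |BV| = 32.10 ✓; |VZ| = 36.30 ✓.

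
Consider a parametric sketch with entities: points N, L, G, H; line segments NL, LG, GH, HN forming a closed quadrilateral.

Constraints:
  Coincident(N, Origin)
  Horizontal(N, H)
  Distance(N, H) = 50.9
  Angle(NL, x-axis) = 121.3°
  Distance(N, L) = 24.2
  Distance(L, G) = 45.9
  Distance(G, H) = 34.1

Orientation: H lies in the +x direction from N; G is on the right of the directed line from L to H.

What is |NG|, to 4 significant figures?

22.87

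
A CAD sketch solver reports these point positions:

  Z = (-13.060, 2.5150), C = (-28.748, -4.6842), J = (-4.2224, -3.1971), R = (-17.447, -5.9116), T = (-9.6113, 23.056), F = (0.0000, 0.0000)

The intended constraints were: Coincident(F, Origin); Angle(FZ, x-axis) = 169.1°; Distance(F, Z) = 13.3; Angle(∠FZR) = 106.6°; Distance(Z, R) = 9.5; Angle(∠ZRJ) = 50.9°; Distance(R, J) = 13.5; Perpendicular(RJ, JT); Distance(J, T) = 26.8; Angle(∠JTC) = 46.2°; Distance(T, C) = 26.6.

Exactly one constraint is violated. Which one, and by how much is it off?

Distance(T, C) = 26.6 — off by 7.10.

F = (0.00, 0.00) ✓; FZ at 169.1° ✓; |FZ| = 13.30 ✓; ∠FZR = 106.6° ✓; |ZR| = 9.500 ✓; ∠ZRJ = 50.90° ✓; |RJ| = 13.50 ✓; ∠(RJ, JT) = 90.00° ✓; |JT| = 26.80 ✓; ∠JTC = 46.20° ✓; |TC| = 33.70 ✗.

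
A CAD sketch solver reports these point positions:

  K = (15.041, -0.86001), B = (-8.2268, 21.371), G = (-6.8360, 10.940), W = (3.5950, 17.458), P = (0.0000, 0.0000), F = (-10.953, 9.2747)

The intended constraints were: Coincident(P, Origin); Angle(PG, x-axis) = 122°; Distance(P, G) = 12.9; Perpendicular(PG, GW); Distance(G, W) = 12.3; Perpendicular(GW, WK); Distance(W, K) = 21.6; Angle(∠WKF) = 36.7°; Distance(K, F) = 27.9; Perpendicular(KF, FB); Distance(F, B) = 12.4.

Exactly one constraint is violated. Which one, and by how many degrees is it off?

Perpendicular(KF, FB) — off by 8.60°.

P = (0.00, 0.00) ✓; PG at 122.0° ✓; |PG| = 12.90 ✓; ∠(PG, GW) = 90.00° ✓; |GW| = 12.30 ✓; ∠(GW, WK) = 90.00° ✓; |WK| = 21.60 ✓; ∠WKF = 36.70° ✓; |KF| = 27.90 ✓; ∠(KF, FB) = 81.40° ✗; |FB| = 12.40 ✓.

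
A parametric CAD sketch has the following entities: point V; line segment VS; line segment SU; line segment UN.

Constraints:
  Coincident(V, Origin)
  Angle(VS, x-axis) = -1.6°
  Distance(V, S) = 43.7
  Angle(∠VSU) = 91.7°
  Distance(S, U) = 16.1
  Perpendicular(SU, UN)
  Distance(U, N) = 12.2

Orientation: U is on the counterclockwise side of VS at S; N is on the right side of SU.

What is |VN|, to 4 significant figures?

58.53

∠VSU = 91.7°, so SU runs at -1.6° + (180° − 91.7°) = 86.70° from the x-axis; with |SU| = 16.1, U = S + 16.1·(cos 86.70°, sin 86.70°) = (44.61, 14.85). SU ⟂ UN; with |UN| = 12.2 on the right of SU, N = U + 12.2·(0.9983, -0.05756) = (56.79, 14.15). Then |VN| = |N − V| = 58.53.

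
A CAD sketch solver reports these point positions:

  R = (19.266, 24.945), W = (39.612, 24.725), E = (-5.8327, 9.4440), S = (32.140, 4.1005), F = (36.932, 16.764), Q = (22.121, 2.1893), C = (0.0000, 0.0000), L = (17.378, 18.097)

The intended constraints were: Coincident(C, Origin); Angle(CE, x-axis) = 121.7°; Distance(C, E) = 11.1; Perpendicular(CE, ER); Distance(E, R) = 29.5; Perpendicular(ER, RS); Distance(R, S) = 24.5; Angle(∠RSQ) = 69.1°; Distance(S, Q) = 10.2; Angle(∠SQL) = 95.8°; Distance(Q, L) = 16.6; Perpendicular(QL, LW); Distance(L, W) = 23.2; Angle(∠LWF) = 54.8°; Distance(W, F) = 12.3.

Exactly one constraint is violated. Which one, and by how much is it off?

Distance(W, F) = 12.3 — off by 3.90.

C = (0.00, 0.00) ✓; CE at 121.7° ✓; |CE| = 11.10 ✓; ∠(CE, ER) = 90.00° ✓; |ER| = 29.50 ✓; ∠(ER, RS) = 90.00° ✓; |RS| = 24.50 ✓; ∠RSQ = 69.10° ✓; |SQ| = 10.20 ✓; ∠SQL = 95.80° ✓; |QL| = 16.60 ✓; ∠(QL, LW) = 90.00° ✓; |LW| = 23.20 ✓; ∠LWF = 54.80° ✓; |WF| = 8.400 ✗.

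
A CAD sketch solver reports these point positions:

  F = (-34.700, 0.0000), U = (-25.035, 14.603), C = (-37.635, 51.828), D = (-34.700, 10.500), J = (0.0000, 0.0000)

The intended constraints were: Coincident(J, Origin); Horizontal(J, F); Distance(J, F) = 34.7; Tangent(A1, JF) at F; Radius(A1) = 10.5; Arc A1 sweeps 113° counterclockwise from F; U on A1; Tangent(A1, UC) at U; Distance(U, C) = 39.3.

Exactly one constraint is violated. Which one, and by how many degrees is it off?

Tangent(A1, UC) at U — off by 4.30°.

J = (0.00, 0.00) ✓; J.y = 0.00, F.y = 0.00 ✓; |JF| = 34.70 ✓; ∠(DF, FJ) = 90.00° ✓; |DF| = 10.50 ✓; bearing(D→U) − bearing(D→F) = 113.0° ✓; |DU| = 10.50 ✓; ∠(DU, UC) = 94.30° ✗; |UC| = 39.30 ✓.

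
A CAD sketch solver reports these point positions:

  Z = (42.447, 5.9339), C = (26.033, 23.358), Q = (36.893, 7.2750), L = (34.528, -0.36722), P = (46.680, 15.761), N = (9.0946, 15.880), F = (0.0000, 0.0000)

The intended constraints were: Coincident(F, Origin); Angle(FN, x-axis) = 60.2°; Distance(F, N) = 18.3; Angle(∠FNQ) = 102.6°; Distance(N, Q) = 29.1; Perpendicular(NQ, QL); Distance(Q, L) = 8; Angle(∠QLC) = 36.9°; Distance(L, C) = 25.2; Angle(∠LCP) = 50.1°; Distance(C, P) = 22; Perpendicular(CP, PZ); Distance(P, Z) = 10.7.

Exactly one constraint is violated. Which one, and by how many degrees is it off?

Perpendicular(CP, PZ) — off by 3.10°.

F = (0.00, 0.00) ✓; FN at 60.20° ✓; |FN| = 18.30 ✓; ∠FNQ = 102.6° ✓; |NQ| = 29.10 ✓; ∠(NQ, QL) = 90.00° ✓; |QL| = 8.000 ✓; ∠QLC = 36.90° ✓; |LC| = 25.20 ✓; ∠LCP = 50.10° ✓; |CP| = 22.00 ✓; ∠(CP, PZ) = 93.10° ✗; |PZ| = 10.70 ✓.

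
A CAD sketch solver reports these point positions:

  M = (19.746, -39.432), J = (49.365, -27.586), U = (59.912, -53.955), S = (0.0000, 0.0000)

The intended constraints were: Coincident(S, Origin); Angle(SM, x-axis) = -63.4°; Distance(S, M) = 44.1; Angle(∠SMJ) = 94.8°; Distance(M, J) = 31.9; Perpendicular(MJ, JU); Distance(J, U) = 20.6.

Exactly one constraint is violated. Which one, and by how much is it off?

Distance(J, U) = 20.6 — off by 7.80.

S = (0.00, 0.00) ✓; SM at -63.40° ✓; |SM| = 44.10 ✓; ∠SMJ = 94.80° ✓; |MJ| = 31.90 ✓; ∠(MJ, JU) = 90.00° ✓; |JU| = 28.40 ✗.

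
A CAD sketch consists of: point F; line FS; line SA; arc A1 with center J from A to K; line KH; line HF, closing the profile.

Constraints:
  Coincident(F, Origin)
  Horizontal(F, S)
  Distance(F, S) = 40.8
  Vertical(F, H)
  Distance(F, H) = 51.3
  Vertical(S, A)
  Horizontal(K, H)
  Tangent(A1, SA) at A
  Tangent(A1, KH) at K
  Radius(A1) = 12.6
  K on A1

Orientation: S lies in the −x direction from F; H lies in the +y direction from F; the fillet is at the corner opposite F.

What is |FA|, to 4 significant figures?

56.23

F is at the origin; FS is horizontal with |FS| = 40.8 and S on the −x side, so S = (-40.80, 0.000). F and H share the same x with |FH| = 51.3 and H on the +y side, so H = (0.000, 51.30). The virtual corner opposite F is at (-40.80, 51.30). Tangency of A1 to SA means the radius JA is perpendicular to SA and A1 meets KH tangentially, so JK is at right angles to KH, with radius 12.6, so the center J sits 12.6 in from both sides at J = (-28.20, 38.70). That places the tangent points at A = (-40.80, 38.70) on SA and K = (-28.20, 51.30) on KH. Then |FA| = |A − F| = 56.23.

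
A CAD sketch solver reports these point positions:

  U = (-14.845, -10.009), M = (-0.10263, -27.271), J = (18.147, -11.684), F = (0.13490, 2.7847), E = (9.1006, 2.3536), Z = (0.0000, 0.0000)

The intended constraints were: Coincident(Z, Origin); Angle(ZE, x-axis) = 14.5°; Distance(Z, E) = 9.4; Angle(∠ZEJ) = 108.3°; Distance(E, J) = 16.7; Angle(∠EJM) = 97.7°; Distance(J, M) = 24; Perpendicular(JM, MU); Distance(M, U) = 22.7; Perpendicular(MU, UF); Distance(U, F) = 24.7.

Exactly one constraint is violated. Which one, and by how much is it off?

Distance(U, F) = 24.7 — off by 5.00.

Z = (0.00, 0.00) ✓; ZE at 14.50° ✓; |ZE| = 9.400 ✓; ∠ZEJ = 108.3° ✓; |EJ| = 16.70 ✓; ∠EJM = 97.70° ✓; |JM| = 24.00 ✓; ∠(JM, MU) = 90.00° ✓; |MU| = 22.70 ✓; ∠(MU, UF) = 90.00° ✓; |UF| = 19.70 ✗.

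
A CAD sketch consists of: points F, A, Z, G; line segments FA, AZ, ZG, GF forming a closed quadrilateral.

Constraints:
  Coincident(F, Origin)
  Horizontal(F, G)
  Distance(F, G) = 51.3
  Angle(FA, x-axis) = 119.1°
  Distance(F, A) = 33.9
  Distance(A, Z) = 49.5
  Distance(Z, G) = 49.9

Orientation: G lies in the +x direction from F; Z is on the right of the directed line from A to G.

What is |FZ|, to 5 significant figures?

15.976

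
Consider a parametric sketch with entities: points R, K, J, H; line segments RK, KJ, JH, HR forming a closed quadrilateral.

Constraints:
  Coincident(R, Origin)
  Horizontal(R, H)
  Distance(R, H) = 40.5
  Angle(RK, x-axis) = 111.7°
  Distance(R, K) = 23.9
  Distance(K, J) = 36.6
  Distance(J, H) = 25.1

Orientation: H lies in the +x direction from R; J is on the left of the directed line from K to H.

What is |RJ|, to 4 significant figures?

35.19

Checks: |KJ| = 36.60 ✓; |JH| = 25.10 ✓.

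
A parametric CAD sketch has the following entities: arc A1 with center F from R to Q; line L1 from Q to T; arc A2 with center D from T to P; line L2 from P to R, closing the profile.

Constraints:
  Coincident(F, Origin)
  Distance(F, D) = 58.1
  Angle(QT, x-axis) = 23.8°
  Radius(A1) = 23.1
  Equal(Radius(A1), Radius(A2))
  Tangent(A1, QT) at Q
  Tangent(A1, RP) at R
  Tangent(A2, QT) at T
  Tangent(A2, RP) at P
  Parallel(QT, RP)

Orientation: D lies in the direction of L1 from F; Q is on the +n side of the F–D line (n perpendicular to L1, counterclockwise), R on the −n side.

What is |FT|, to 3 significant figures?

62.5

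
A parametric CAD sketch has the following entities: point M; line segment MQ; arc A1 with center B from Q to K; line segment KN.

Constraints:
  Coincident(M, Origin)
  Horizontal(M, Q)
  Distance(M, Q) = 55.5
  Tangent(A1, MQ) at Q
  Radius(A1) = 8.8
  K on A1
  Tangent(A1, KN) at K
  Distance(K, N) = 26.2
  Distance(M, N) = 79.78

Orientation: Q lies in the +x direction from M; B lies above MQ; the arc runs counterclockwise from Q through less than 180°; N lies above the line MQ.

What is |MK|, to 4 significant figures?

63.73

Checks: |BK| = 8.800 ✓; ∠(BK, KN) = 90.00° ✓; |KN| = 26.20 ✓; |MN| = 79.78 ✓.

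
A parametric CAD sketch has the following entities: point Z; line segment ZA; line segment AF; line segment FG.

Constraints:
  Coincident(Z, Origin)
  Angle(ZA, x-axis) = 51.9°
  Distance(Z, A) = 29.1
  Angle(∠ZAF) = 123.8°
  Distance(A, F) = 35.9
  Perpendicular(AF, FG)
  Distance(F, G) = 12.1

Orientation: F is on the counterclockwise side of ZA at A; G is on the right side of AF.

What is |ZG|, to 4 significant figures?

63.48

Z is at the origin; ZA runs at 51.9° with length 29.1, so A = 29.1·(cos 51.9°, sin 51.9°) = (17.96, 22.90). ∠ZAF = 123.8°, so AF runs at 51.9° + (180° − 123.8°) = 108.1° from the x-axis; with |AF| = 35.9, F = A + 35.9·(cos 108.1°, sin 108.1°) = (6.802, 57.02). AF ⟂ FG; with |FG| = 12.1 on the right of AF, G = F + 12.1·(0.9505, 0.3107) = (18.30, 60.78). Then |ZG| = |G − Z| = 63.48.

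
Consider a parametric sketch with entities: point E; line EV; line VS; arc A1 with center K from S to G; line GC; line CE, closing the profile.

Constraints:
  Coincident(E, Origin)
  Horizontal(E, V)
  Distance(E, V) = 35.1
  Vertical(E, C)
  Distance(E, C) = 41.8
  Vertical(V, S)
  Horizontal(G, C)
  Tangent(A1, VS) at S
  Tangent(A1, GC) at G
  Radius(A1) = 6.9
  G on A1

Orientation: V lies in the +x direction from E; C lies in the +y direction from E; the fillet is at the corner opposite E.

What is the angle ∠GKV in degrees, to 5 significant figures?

168.82°

The virtual corner opposite E is at (35.100, 41.800). Tangency of A1 to VS means the radius KS is perpendicular to VS and tangency of A1 to GC means the radius KG is perpendicular to GC, with radius 6.9, so the center K sits 6.9 in from both sides at K = (28.200, 34.900). That places the tangent points at S = (35.100, 34.900) on VS and G = (28.200, 41.800) on GC. Then cos ∠GKV = KG·KV / (|KG||KV|), giving 168.82°.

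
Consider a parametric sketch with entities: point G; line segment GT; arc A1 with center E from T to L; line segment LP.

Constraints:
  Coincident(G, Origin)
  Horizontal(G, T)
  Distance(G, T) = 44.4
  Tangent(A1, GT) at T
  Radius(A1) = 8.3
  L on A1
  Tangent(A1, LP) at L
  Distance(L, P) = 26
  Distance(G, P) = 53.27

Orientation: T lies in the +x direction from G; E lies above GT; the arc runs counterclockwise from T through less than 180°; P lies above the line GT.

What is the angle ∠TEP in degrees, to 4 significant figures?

170.6°

Checks: |EL| = 8.300 ✓; ∠(EL, LP) = 90.00° ✓; |LP| = 26.00 ✓; |GP| = 53.27 ✓.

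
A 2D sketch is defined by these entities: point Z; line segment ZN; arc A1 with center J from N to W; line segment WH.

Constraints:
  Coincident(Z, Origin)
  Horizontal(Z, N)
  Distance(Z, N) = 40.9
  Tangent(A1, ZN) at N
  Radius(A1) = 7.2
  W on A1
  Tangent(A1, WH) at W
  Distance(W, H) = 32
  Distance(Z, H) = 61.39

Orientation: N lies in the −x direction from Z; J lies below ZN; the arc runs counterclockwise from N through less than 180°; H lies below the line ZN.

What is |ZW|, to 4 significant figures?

48.67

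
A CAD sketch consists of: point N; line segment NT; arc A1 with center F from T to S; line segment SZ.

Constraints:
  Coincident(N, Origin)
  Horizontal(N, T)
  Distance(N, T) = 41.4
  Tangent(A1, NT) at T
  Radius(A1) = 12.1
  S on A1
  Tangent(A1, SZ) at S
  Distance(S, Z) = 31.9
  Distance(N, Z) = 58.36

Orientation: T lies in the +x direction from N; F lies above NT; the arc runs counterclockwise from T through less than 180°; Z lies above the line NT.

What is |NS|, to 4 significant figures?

54.98

Checks: |FS| = 12.10 ✓; ∠(FS, SZ) = 90.00° ✓; |SZ| = 31.90 ✓; |NZ| = 58.36 ✓.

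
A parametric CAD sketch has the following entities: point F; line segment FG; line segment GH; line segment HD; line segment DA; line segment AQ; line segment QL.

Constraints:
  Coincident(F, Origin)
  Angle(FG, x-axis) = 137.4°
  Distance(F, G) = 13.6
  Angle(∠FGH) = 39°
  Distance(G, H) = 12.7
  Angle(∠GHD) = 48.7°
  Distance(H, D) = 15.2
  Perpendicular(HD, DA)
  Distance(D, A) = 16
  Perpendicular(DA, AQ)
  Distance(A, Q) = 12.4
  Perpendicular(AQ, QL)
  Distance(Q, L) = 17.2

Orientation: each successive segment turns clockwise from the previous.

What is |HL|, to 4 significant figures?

3.046

F is at the origin; FG runs at 137.4° with length 13.6, so G = (-10.01, 9.206). ∠FGH = 39.0° gives GH at -3.600° from the x-axis; with |GH| = 12.7, H = (2.664, 8.408). ∠GHD = 48.7° gives HD at -134.9° from the x-axis; with |HD| = 15.2, D = (-8.065, -2.359). The perpendicularity gives DA at right angles to HD, so DA runs at 135.1°; with |DA| = 16.0, A = (-19.40, 8.935). DA ⟂ AQ, so AQ runs at 45.10°; with |AQ| = 12.4, Q = (-10.65, 17.72). The perpendicularity gives QL at right angles to AQ, so QL runs at -44.90°; with |QL| = 17.2, L = (1.538, 5.578). Then |HL| = |L − H| = 3.046.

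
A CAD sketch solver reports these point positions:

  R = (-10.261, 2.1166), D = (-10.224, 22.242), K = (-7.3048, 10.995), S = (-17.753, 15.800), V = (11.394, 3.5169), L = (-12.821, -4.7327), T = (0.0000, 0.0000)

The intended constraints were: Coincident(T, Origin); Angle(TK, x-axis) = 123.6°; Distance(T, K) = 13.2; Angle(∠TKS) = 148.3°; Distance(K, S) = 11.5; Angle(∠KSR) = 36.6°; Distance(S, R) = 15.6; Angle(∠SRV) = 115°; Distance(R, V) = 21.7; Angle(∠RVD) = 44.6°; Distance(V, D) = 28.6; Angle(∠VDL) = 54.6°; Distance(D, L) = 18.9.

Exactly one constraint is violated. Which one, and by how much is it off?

Distance(D, L) = 18.9 — off by 8.20.

T = (0.00, 0.00) ✓; TK at 123.6° ✓; |TK| = 13.20 ✓; ∠TKS = 148.3° ✓; |KS| = 11.50 ✓; ∠KSR = 36.60° ✓; |SR| = 15.60 ✓; ∠SRV = 115.0° ✓; |RV| = 21.70 ✓; ∠RVD = 44.60° ✓; |VD| = 28.60 ✓; ∠VDL = 54.60° ✓; |DL| = 27.10 ✗.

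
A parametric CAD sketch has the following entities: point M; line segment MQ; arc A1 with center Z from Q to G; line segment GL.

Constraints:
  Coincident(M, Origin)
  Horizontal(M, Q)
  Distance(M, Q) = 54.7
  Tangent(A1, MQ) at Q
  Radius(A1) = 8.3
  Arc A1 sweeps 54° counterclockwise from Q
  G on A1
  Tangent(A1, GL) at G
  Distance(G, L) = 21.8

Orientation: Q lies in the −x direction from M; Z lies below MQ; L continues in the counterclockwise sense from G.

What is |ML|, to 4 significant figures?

77.16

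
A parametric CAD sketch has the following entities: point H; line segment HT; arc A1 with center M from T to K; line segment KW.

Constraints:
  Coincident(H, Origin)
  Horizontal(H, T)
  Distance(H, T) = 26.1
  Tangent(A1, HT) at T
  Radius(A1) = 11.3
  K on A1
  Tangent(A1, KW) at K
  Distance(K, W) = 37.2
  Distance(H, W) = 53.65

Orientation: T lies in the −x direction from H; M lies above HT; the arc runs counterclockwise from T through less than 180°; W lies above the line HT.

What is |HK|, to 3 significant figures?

19.7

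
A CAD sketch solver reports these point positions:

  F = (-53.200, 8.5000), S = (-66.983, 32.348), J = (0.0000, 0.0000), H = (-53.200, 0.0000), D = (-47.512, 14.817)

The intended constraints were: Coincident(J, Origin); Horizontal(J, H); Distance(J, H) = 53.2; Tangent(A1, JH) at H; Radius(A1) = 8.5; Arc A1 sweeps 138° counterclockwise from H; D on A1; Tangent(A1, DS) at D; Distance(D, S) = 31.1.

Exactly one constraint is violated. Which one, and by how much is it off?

Distance(D, S) = 31.1 — off by 4.90.

J = (0.00, 0.00) ✓; J.y = 0.00, H.y = 0.00 ✓; |JH| = 53.20 ✓; ∠(FH, HJ) = 90.00° ✓; |FH| = 8.500 ✓; bearing(F→D) − bearing(F→H) = 138.0° ✓; |FD| = 8.500 ✓; ∠(FD, DS) = 90.00° ✓; |DS| = 26.20 ✗.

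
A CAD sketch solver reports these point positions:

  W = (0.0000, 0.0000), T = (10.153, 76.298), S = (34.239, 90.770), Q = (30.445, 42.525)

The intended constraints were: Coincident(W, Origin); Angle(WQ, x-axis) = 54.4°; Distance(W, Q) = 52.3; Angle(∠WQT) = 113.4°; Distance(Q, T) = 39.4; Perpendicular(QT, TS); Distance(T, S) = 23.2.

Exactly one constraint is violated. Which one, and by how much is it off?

Distance(T, S) = 23.2 — off by 4.90.

W = (0.00, 0.00) ✓; WQ at 54.40° ✓; |WQ| = 52.30 ✓; ∠WQT = 113.4° ✓; |QT| = 39.40 ✓; ∠(QT, TS) = 90.00° ✓; |TS| = 28.10 ✗.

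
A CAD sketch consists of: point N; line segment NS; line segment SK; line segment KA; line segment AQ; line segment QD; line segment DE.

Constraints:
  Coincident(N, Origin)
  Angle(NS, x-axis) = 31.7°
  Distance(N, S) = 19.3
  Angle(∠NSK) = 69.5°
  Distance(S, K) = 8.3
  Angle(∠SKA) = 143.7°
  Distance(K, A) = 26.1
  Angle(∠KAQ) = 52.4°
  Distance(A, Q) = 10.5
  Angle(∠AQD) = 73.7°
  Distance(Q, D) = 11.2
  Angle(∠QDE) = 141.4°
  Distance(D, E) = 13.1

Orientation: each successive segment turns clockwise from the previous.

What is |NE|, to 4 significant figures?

29.60

∠AQD = 73.7° gives QD at 11.00° from the x-axis; with |QD| = 11.2, D = (13.14, -10.17). ∠QDE = 141.4° gives DE at -27.60° from the x-axis; with |DE| = 13.1, E = (24.75, -16.24). Then |NE| = |E − N| = 29.60.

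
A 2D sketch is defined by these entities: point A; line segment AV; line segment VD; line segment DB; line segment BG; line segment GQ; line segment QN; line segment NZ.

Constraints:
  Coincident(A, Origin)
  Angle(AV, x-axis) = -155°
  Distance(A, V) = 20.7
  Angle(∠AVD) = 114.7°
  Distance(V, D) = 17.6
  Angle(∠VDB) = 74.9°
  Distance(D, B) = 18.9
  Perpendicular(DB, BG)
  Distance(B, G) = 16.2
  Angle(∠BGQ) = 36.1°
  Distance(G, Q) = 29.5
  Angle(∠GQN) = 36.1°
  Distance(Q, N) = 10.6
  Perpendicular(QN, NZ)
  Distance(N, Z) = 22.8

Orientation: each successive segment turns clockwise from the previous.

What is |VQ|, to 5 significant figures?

24.818

A is at the origin; AV runs at -155.0° with length 20.7, so V = (-18.761, -8.7482). ∠AVD = 114.7° gives VD at 139.70° from the x-axis; with |VD| = 17.6, D = (-32.184, 2.6353). ∠VDB = 74.9° gives DB at 34.600° from the x-axis; with |DB| = 18.9, B = (-16.626, 13.368). The perpendicularity gives BG at right angles to DB, so BG runs at -55.400°; with |BG| = 16.2, G = (-7.4272, 0.032740). ∠BGQ = 36.1° gives GQ at 160.70° from the x-axis; with |GQ| = 29.5, Q = (-35.269, 9.7829). Then |VQ| = |Q − V| = 24.818.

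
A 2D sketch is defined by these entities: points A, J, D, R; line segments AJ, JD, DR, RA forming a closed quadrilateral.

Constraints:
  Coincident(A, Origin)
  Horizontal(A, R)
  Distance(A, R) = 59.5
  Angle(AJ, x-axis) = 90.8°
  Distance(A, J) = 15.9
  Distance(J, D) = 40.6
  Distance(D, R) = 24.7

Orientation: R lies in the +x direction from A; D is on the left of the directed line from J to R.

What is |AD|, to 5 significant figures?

43.298

Checks: |AR| = 59.50 ✓; |AJ| = 15.90 ✓; |JD| = 40.60 ✓; |DR| = 24.70 ✓.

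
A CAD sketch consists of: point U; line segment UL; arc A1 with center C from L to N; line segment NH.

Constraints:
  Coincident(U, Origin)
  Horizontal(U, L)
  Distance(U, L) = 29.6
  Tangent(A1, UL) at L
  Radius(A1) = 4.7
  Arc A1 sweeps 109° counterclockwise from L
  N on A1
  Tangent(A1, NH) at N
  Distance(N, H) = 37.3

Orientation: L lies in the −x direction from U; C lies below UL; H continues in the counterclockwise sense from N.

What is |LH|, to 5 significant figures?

42.206

On A1, L sits at bearing 90° from C; a 109° counterclockwise sweep puts N at bearing 199°, so N = C + 4.7·(cos 199°, sin 199°) = (-34.044, -6.2302). The tangent condition forces CN to be normal to NH, so NH runs along (−sin 199°, cos 199°); with |NH| = 37.3, H = (-21.900, -41.498). Then |LH| = |H − L| = 42.206.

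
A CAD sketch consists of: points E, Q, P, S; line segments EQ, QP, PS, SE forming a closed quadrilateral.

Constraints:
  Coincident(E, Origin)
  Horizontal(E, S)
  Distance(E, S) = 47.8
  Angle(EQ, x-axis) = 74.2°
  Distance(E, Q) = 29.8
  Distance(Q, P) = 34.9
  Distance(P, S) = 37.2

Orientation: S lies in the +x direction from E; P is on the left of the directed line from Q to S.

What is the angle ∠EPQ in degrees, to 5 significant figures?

27.757°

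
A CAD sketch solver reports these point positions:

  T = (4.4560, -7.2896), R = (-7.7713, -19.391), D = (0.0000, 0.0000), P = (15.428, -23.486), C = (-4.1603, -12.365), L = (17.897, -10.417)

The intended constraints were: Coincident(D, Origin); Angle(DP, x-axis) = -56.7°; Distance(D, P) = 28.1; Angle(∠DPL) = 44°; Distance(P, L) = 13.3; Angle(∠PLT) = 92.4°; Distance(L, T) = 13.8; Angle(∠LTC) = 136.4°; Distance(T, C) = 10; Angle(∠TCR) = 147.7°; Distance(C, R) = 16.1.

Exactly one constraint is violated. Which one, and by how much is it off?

Distance(C, R) = 16.1 — off by 8.20.

D = (0.00, 0.00) ✓; DP at -56.70° ✓; |DP| = 28.10 ✓; ∠DPL = 44.00° ✓; |PL| = 13.30 ✓; ∠PLT = 92.40° ✓; |LT| = 13.80 ✓; ∠LTC = 136.4° ✓; |TC| = 10.00 ✓; ∠TCR = 147.7° ✓; |CR| = 7.900 ✗.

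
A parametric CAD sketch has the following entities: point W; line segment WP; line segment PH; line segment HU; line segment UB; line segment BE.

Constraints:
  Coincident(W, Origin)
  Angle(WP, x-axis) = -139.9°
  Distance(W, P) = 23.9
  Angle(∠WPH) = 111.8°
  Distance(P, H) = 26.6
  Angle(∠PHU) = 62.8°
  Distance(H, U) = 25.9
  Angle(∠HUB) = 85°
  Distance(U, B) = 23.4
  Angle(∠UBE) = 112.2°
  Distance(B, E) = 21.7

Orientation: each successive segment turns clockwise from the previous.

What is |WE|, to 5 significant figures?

33.859

∠HUB = 85.0° gives UB at -60.300° from the x-axis; with |UB| = 23.4, B = (-8.8589, -8.4473). ∠UBE = 112.2° gives BE at -128.10° from the x-axis; with |BE| = 21.7, E = (-22.249, -25.524). Then |WE| = |E − W| = 33.859.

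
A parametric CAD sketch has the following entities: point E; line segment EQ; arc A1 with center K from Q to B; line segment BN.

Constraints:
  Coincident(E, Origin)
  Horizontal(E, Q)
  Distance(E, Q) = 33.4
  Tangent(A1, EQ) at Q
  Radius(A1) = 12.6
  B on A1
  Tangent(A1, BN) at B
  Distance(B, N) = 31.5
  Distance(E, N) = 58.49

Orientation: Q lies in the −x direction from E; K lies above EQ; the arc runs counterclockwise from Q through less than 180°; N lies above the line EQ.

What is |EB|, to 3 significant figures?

28.4

Checks: |KB| = 12.60 ✓; ∠(KB, BN) = 90.00° ✓; |BN| = 31.50 ✓; |EN| = 58.49 ✓.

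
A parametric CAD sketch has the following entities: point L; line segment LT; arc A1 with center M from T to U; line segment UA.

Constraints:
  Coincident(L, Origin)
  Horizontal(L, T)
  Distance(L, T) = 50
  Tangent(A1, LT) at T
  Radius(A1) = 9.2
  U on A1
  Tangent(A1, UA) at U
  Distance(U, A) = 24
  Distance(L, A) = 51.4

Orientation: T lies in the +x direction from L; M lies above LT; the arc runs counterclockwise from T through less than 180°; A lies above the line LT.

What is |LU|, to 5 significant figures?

58.667

L is at the origin; L and T share the same y with |LT| = 50.0 and T on the +x side, so T = (50.000, 0.0000). The tangent condition forces MT to be normal to LT, so M = T + (0, 9.2) = (50.000, 9.2000). Since MU ⟂ UA (tangency), |MA| = √(9.2² + 24.0²) = 25.703 regardless of where U sits on A1. So A lies on both circle(L, 51.4) and circle(M, 25.703); the above-LT intersection is A = (39.639, 32.722). U is the foot of the tangent from A: U = (56.534, 15.677).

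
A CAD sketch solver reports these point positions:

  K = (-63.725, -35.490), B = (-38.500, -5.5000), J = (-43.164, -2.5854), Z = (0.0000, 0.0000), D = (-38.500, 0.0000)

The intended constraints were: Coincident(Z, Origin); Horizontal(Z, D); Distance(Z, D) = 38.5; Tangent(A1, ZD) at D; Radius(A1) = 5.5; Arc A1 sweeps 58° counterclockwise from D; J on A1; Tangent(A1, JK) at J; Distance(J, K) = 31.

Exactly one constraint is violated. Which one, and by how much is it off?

Distance(J, K) = 31 — off by 7.80.

Z = (0.00, 0.00) ✓; Z.y = 0.00, D.y = 0.00 ✓; |ZD| = 38.50 ✓; ∠(BD, DZ) = 90.00° ✓; |BD| = 5.500 ✓; bearing(B→J) − bearing(B→D) = 58.00° ✓; |BJ| = 5.500 ✓; ∠(BJ, JK) = 90.00° ✓; |JK| = 38.80 ✗.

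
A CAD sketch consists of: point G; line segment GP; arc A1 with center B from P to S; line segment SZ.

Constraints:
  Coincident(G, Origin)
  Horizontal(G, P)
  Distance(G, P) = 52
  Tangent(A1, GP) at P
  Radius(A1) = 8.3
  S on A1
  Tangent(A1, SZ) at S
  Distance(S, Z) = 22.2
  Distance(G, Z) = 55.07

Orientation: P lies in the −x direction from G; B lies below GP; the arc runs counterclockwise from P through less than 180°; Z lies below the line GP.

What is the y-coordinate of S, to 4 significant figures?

-13.24

G is at the origin; GP is horizontal with |GP| = 52.0 and P on the −x side, so P = (-52.00, 0.000). Tangency of A1 to GP means the radius BP is perpendicular to GP, so B = P + (0, -8.3) = (-52.00, -8.300). Since BS ⟂ SZ (tangency), |BZ| = √(8.3² + 22.2²) = 23.70 regardless of where S sits on A1. So Z lies on both circle(G, 55.07) and circle(B, 23.70); the below-GP intersection is Z = (-45.46, -31.08). S is the foot of the tangent from Z: S = (-58.67, -13.24).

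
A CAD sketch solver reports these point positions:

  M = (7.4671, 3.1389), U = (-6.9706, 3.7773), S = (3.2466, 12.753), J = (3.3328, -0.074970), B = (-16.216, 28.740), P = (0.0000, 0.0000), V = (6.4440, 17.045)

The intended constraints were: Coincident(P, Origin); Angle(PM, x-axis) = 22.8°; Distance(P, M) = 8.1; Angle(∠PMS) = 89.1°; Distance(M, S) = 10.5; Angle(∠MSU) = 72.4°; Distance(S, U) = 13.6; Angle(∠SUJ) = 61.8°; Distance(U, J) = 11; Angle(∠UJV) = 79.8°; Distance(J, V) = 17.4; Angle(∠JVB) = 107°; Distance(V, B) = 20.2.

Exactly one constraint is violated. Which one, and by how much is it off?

Distance(V, B) = 20.2 — off by 5.30.

P = (0.00, 0.00) ✓; PM at 22.80° ✓; |PM| = 8.100 ✓; ∠PMS = 89.10° ✓; |MS| = 10.50 ✓; ∠MSU = 72.40° ✓; |SU| = 13.60 ✓; ∠SUJ = 61.80° ✓; |UJ| = 11.00 ✓; ∠UJV = 79.80° ✓; |JV| = 17.40 ✓; ∠JVB = 107.0° ✓; |VB| = 25.50 ✗.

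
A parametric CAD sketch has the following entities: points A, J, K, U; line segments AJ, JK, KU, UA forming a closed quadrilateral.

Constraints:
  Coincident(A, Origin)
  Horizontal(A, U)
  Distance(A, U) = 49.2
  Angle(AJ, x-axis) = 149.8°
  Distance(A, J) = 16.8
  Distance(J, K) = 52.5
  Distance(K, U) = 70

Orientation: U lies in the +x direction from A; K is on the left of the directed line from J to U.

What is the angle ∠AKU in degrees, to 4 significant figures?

44.17°

Checks: |JK| = 52.50 ✓; |KU| = 70.00 ✓.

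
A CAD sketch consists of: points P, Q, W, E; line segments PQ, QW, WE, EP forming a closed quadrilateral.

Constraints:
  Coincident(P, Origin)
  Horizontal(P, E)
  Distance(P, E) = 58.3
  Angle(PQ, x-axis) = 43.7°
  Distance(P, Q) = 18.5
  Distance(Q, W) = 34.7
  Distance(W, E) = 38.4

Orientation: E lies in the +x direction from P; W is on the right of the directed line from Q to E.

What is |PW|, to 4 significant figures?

32.18

P is at the origin; PE is horizontal with |PE| = 58.3 and E in +x, so E = (58.3, 0). PQ runs at 43.7° with |PQ| = 18.5, so Q = (13.37, 12.78). W is determined by |QW| = 34.7 and |WE| = 38.4 together: it lies at the intersection of circle(Q, 34.7) and circle(E, 38.4). With |QE| = 46.71, the foot of the radical line on QE is 20.46 from Q and the perpendicular offset is √(34.7² − 20.46²) = 28.03. Taking the right-of-QE solution: W = (25.38, -19.77).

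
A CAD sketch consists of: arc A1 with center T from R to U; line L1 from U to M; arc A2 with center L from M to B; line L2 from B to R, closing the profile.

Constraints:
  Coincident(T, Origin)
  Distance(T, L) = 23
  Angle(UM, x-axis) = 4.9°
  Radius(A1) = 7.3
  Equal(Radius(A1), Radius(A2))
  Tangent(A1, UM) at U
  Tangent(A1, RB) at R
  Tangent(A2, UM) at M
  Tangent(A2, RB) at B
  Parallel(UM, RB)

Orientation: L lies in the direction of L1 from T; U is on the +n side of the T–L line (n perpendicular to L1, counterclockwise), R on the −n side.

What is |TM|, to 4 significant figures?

24.13

The slot axis is L1's direction at 4.9°, so u = (cos 4.9°, sin 4.9°) = (0.9963, 0.08542) and n = (−sin 4.9°, cos 4.9°) = (-0.08542, 0.9963). T is at the origin and L lies 23.0 along u from T, so L = 23.0·u = (22.92, 1.965). Tangency of A1 to both parallel lines with radius 7.3 puts U and R at T ± 7.3·n: U = (-0.6235, 7.273), R = (0.6235, -7.273). Equal radii place M and B the same way about L: M = L + 7.3·n = (22.29, 9.238), B = L − 7.3·n = (23.54, -5.309). Then |TM| = |M − T| = 24.13.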